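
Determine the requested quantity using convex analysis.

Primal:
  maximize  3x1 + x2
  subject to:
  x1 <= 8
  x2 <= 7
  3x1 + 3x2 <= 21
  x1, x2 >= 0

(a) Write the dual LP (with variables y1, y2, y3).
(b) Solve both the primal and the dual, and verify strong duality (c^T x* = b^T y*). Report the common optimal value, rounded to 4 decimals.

The standard primal-dual pair for 'max c^T x s.t. A x <= b, x >= 0' is:
  Dual:  min b^T y  s.t.  A^T y >= c,  y >= 0.

So the dual LP is:
  minimize  8y1 + 7y2 + 21y3
  subject to:
    y1 + 3y3 >= 3
    y2 + 3y3 >= 1
    y1, y2, y3 >= 0

Solving the primal: x* = (7, 0).
  primal value c^T x* = 21.
Solving the dual: y* = (0, 0, 1).
  dual value b^T y* = 21.
Strong duality: c^T x* = b^T y*. Confirmed.

21


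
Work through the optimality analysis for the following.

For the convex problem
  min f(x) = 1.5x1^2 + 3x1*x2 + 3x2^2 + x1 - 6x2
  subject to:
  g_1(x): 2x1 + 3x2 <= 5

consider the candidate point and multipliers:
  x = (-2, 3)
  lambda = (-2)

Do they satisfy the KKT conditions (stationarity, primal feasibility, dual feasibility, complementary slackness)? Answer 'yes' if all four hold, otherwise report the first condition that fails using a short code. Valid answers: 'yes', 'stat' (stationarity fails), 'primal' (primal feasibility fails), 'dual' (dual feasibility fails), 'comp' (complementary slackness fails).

Gradient of f: grad f(x) = Q x + c = (4, 6)
Constraint values g_i(x) = a_i^T x - b_i:
  g_1((-2, 3)) = 0
Stationarity residual: grad f(x) + sum_i lambda_i a_i = (0, 0)
  -> stationarity OK
Primal feasibility (all g_i <= 0): OK
Dual feasibility (all lambda_i >= 0): FAILS
Complementary slackness (lambda_i * g_i(x) = 0 for all i): OK

Verdict: the first failing condition is dual_feasibility -> dual.

dual


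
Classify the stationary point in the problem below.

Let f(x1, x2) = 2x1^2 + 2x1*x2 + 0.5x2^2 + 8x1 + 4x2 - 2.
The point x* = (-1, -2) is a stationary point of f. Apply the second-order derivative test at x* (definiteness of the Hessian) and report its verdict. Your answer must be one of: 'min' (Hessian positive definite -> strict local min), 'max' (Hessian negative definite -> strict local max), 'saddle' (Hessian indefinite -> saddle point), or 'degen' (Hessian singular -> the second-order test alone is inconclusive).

Compute the Hessian H = grad^2 f:
  H = [[4, 2], [2, 1]]
Verify stationarity: grad f(x*) = H x* + g = (0, 0).
Eigenvalues of H: 0, 5.
H has a zero eigenvalue (singular; positive semidefinite but not definite), so H is neither positive definite, negative definite, nor indefinite. The second-order test alone is inconclusive -> degen.
(Indeed, f is constant along the null direction of H through x*, so x* is not a strict local extremum.)

degen


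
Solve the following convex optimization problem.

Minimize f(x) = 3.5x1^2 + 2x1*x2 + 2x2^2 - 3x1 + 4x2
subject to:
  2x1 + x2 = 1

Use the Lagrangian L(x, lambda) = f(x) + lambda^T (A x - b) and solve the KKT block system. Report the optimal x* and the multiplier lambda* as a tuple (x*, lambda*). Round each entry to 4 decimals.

Form the Lagrangian:
  L(x, lambda) = (1/2) x^T Q x + c^T x + lambda^T (A x - b)
Stationarity (grad_x L = 0): Q x + c + A^T lambda = 0.
Primal feasibility: A x = b.

This gives the KKT block system:
  [ Q   A^T ] [ x     ]   [-c ]
  [ A    0  ] [ lambda ] = [ b ]

Solving the linear system:
  x*      = (1.1333, -1.2667)
  lambda* = (-1.2)
  f(x*)   = -3.6333

x* = (1.1333, -1.2667), lambda* = (-1.2)


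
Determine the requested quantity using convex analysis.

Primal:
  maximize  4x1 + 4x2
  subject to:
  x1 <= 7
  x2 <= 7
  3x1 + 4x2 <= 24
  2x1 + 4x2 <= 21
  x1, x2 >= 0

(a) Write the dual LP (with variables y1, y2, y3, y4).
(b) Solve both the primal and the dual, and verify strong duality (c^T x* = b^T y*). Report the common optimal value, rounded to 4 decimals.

The standard primal-dual pair for 'max c^T x s.t. A x <= b, x >= 0' is:
  Dual:  min b^T y  s.t.  A^T y >= c,  y >= 0.

So the dual LP is:
  minimize  7y1 + 7y2 + 24y3 + 21y4
  subject to:
    y1 + 3y3 + 2y4 >= 4
    y2 + 4y3 + 4y4 >= 4
    y1, y2, y3, y4 >= 0

Solving the primal: x* = (7, 0.75).
  primal value c^T x* = 31.
Solving the dual: y* = (1, 0, 1, 0).
  dual value b^T y* = 31.
Strong duality: c^T x* = b^T y*. Confirmed.

31


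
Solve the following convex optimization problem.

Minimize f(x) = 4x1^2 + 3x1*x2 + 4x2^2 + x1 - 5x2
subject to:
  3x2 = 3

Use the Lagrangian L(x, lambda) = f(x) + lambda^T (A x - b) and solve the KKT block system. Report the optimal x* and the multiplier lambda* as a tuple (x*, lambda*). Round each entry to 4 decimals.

Form the Lagrangian:
  L(x, lambda) = (1/2) x^T Q x + c^T x + lambda^T (A x - b)
Stationarity (grad_x L = 0): Q x + c + A^T lambda = 0.
Primal feasibility: A x = b.

This gives the KKT block system:
  [ Q   A^T ] [ x     ]   [-c ]
  [ A    0  ] [ lambda ] = [ b ]

Solving the linear system:
  x*      = (-0.5, 1)
  lambda* = (-0.5)
  f(x*)   = -2

x* = (-0.5, 1), lambda* = (-0.5)


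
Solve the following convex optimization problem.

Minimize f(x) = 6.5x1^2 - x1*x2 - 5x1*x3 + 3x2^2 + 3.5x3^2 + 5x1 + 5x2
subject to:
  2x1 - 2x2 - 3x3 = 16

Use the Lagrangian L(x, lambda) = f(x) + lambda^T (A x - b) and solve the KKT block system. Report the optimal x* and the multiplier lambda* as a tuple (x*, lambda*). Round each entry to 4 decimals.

Form the Lagrangian:
  L(x, lambda) = (1/2) x^T Q x + c^T x + lambda^T (A x - b)
Stationarity (grad_x L = 0): Q x + c + A^T lambda = 0.
Primal feasibility: A x = b.

This gives the KKT block system:
  [ Q   A^T ] [ x     ]   [-c ]
  [ A    0  ] [ lambda ] = [ b ]

Solving the linear system:
  x*      = (-0.9948, -3.3654, -3.7529)
  lambda* = (-7.0988)
  f(x*)   = 45.8901

x* = (-0.9948, -3.3654, -3.7529), lambda* = (-7.0988)


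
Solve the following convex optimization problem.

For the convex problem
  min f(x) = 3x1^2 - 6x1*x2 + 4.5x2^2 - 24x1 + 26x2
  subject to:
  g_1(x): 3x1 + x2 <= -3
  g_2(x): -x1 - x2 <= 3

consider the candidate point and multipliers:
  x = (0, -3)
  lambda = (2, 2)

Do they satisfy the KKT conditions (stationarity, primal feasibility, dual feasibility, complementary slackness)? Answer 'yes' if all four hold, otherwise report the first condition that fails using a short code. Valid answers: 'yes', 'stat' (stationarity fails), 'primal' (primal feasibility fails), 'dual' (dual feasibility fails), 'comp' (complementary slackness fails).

Gradient of f: grad f(x) = Q x + c = (-6, -1)
Constraint values g_i(x) = a_i^T x - b_i:
  g_1((0, -3)) = 0
  g_2((0, -3)) = 0
Stationarity residual: grad f(x) + sum_i lambda_i a_i = (-2, -1)
  -> stationarity FAILS
Primal feasibility (all g_i <= 0): OK
Dual feasibility (all lambda_i >= 0): OK
Complementary slackness (lambda_i * g_i(x) = 0 for all i): OK

Verdict: the first failing condition is stationarity -> stat.

stat


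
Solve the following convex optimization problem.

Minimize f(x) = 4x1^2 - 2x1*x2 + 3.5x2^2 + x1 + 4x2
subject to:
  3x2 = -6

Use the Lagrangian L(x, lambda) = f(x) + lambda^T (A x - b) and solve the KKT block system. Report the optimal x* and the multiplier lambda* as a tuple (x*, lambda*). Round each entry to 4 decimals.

Form the Lagrangian:
  L(x, lambda) = (1/2) x^T Q x + c^T x + lambda^T (A x - b)
Stationarity (grad_x L = 0): Q x + c + A^T lambda = 0.
Primal feasibility: A x = b.

This gives the KKT block system:
  [ Q   A^T ] [ x     ]   [-c ]
  [ A    0  ] [ lambda ] = [ b ]

Solving the linear system:
  x*      = (-0.625, -2)
  lambda* = (2.9167)
  f(x*)   = 4.4375

x* = (-0.625, -2), lambda* = (2.9167)


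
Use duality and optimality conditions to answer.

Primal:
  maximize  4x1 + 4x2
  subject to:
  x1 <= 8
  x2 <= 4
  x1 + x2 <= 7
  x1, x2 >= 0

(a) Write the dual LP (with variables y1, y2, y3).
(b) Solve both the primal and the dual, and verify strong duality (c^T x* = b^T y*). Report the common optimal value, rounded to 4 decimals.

The standard primal-dual pair for 'max c^T x s.t. A x <= b, x >= 0' is:
  Dual:  min b^T y  s.t.  A^T y >= c,  y >= 0.

So the dual LP is:
  minimize  8y1 + 4y2 + 7y3
  subject to:
    y1 + y3 >= 4
    y2 + y3 >= 4
    y1, y2, y3 >= 0

Solving the primal: x* = (7, 0).
  primal value c^T x* = 28.
Solving the dual: y* = (0, 0, 4).
  dual value b^T y* = 28.
Strong duality: c^T x* = b^T y*. Confirmed.

28


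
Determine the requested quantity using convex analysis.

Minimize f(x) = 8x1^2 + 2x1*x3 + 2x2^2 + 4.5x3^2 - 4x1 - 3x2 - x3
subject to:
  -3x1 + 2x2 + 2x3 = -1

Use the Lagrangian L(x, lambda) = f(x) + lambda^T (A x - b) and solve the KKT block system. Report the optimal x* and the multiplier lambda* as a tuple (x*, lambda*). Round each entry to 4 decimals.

Form the Lagrangian:
  L(x, lambda) = (1/2) x^T Q x + c^T x + lambda^T (A x - b)
Stationarity (grad_x L = 0): Q x + c + A^T lambda = 0.
Primal feasibility: A x = b.

This gives the KKT block system:
  [ Q   A^T ] [ x     ]   [-c ]
  [ A    0  ] [ lambda ] = [ b ]

Solving the linear system:
  x*      = (0.432, 0.3228, -0.1748)
  lambda* = (0.8544)
  f(x*)   = -0.8337

x* = (0.432, 0.3228, -0.1748), lambda* = (0.8544)


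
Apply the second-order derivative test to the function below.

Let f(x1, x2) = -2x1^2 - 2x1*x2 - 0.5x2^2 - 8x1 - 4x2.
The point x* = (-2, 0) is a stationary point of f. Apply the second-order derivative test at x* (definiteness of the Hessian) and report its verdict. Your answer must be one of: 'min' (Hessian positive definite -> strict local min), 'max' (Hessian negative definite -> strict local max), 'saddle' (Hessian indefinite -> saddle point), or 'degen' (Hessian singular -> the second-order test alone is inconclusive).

Compute the Hessian H = grad^2 f:
  H = [[-4, -2], [-2, -1]]
Verify stationarity: grad f(x*) = H x* + g = (0, 0).
Eigenvalues of H: -5, 0.
H has a zero eigenvalue (singular; negative semidefinite but not definite), so H is neither positive definite, negative definite, nor indefinite. The second-order test alone is inconclusive -> degen.
(Indeed, f is constant along the null direction of H through x*, so x* is not a strict local extremum.)

degen


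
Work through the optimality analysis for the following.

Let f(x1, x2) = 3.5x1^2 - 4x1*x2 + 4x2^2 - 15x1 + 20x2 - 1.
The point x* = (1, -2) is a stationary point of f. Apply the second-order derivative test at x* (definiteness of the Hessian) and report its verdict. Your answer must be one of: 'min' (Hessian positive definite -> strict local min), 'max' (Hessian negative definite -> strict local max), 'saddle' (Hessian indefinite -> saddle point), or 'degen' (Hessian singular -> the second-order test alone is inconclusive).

Compute the Hessian H = grad^2 f:
  H = [[7, -4], [-4, 8]]
Verify stationarity: grad f(x*) = H x* + g = (0, 0).
Eigenvalues of H: 3.4689, 11.5311.
Both eigenvalues > 0, so H is positive definite -> x* is a strict local min.

min


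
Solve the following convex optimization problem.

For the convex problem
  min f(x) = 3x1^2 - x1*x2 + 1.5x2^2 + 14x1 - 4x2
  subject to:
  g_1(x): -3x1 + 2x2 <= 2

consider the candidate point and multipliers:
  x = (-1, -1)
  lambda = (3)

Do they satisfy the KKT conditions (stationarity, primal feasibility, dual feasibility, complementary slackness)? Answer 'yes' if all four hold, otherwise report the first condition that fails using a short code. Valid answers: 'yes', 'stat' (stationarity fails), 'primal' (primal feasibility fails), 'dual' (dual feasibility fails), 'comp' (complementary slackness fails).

Gradient of f: grad f(x) = Q x + c = (9, -6)
Constraint values g_i(x) = a_i^T x - b_i:
  g_1((-1, -1)) = -1
Stationarity residual: grad f(x) + sum_i lambda_i a_i = (0, 0)
  -> stationarity OK
Primal feasibility (all g_i <= 0): OK
Dual feasibility (all lambda_i >= 0): OK
Complementary slackness (lambda_i * g_i(x) = 0 for all i): FAILS

Verdict: the first failing condition is complementary_slackness -> comp.

comp


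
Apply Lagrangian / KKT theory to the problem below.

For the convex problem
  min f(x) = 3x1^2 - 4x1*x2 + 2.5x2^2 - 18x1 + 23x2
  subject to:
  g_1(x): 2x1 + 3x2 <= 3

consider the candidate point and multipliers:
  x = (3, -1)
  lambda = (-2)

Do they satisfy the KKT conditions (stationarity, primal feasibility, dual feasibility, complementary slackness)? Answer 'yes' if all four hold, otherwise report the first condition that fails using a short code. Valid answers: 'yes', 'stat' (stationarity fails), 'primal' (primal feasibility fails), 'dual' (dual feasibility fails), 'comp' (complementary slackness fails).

Gradient of f: grad f(x) = Q x + c = (4, 6)
Constraint values g_i(x) = a_i^T x - b_i:
  g_1((3, -1)) = 0
Stationarity residual: grad f(x) + sum_i lambda_i a_i = (0, 0)
  -> stationarity OK
Primal feasibility (all g_i <= 0): OK
Dual feasibility (all lambda_i >= 0): FAILS
Complementary slackness (lambda_i * g_i(x) = 0 for all i): OK

Verdict: the first failing condition is dual_feasibility -> dual.

dual


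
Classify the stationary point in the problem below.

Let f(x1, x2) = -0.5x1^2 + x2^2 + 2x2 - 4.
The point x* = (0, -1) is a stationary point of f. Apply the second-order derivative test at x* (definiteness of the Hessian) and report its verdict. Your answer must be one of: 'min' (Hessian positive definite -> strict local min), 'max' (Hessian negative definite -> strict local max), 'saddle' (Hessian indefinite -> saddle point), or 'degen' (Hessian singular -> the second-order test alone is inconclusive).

Compute the Hessian H = grad^2 f:
  H = [[-1, 0], [0, 2]]
Verify stationarity: grad f(x*) = H x* + g = (0, 0).
Eigenvalues of H: -1, 2.
Eigenvalues have mixed signs, so H is indefinite -> x* is a saddle point.

saddle


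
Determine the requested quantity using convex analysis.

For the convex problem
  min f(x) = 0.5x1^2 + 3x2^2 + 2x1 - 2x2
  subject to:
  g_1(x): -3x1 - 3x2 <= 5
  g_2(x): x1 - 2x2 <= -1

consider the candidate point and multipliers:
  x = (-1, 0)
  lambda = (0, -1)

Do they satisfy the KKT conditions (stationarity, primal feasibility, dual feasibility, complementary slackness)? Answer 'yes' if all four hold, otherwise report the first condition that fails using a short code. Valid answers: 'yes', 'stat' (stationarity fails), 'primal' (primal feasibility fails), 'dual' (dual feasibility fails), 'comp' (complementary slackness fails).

Gradient of f: grad f(x) = Q x + c = (1, -2)
Constraint values g_i(x) = a_i^T x - b_i:
  g_1((-1, 0)) = -2
  g_2((-1, 0)) = 0
Stationarity residual: grad f(x) + sum_i lambda_i a_i = (0, 0)
  -> stationarity OK
Primal feasibility (all g_i <= 0): OK
Dual feasibility (all lambda_i >= 0): FAILS
Complementary slackness (lambda_i * g_i(x) = 0 for all i): OK

Verdict: the first failing condition is dual_feasibility -> dual.

dual


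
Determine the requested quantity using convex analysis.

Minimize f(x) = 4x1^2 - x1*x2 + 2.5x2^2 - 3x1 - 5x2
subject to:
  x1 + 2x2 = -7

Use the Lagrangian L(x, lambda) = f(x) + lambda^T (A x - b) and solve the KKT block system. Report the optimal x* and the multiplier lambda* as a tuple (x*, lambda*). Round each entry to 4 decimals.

Form the Lagrangian:
  L(x, lambda) = (1/2) x^T Q x + c^T x + lambda^T (A x - b)
Stationarity (grad_x L = 0): Q x + c + A^T lambda = 0.
Primal feasibility: A x = b.

This gives the KKT block system:
  [ Q   A^T ] [ x     ]   [-c ]
  [ A    0  ] [ lambda ] = [ b ]

Solving the linear system:
  x*      = (-1.1463, -2.9268)
  lambda* = (9.2439)
  f(x*)   = 41.3902

x* = (-1.1463, -2.9268), lambda* = (9.2439)


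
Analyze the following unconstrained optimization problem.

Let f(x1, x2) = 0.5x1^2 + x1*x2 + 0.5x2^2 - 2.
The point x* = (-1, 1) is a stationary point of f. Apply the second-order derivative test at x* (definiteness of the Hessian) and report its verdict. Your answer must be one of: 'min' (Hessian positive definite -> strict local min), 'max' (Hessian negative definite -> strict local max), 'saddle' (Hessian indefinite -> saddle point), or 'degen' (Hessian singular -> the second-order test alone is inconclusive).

Compute the Hessian H = grad^2 f:
  H = [[1, 1], [1, 1]]
Verify stationarity: grad f(x*) = H x* + g = (0, 0).
Eigenvalues of H: 0, 2.
H has a zero eigenvalue (singular; positive semidefinite but not definite), so H is neither positive definite, negative definite, nor indefinite. The second-order test alone is inconclusive -> degen.
(Indeed, f is constant along the null direction of H through x*, so x* is not a strict local extremum.)

degen


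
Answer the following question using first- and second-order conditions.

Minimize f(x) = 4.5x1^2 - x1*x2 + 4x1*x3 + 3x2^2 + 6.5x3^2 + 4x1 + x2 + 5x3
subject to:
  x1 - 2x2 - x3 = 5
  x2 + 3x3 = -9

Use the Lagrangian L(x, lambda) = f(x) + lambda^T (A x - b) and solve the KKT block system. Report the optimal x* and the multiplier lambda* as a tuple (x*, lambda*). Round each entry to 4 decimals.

Form the Lagrangian:
  L(x, lambda) = (1/2) x^T Q x + c^T x + lambda^T (A x - b)
Stationarity (grad_x L = 0): Q x + c + A^T lambda = 0.
Primal feasibility: A x = b.

This gives the KKT block system:
  [ Q   A^T ] [ x     ]   [-c ]
  [ A    0  ] [ lambda ] = [ b ]

Solving the linear system:
  x*      = (0.3559, -0.9865, -2.6712)
  lambda* = (2.4955, 10.2658)
  f(x*)   = 33.4977

x* = (0.3559, -0.9865, -2.6712), lambda* = (2.4955, 10.2658)


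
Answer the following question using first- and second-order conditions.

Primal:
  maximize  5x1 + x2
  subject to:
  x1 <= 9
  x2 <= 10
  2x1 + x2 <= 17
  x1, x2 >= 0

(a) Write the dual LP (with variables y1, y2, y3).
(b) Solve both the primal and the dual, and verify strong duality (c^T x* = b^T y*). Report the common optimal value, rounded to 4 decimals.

The standard primal-dual pair for 'max c^T x s.t. A x <= b, x >= 0' is:
  Dual:  min b^T y  s.t.  A^T y >= c,  y >= 0.

So the dual LP is:
  minimize  9y1 + 10y2 + 17y3
  subject to:
    y1 + 2y3 >= 5
    y2 + y3 >= 1
    y1, y2, y3 >= 0

Solving the primal: x* = (8.5, 0).
  primal value c^T x* = 42.5.
Solving the dual: y* = (0, 0, 2.5).
  dual value b^T y* = 42.5.
Strong duality: c^T x* = b^T y*. Confirmed.

42.5


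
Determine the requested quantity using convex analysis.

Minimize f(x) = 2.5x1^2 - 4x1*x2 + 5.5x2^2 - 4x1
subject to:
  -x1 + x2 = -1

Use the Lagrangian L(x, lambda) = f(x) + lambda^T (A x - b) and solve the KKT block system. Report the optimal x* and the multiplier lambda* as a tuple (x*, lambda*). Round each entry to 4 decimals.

Form the Lagrangian:
  L(x, lambda) = (1/2) x^T Q x + c^T x + lambda^T (A x - b)
Stationarity (grad_x L = 0): Q x + c + A^T lambda = 0.
Primal feasibility: A x = b.

This gives the KKT block system:
  [ Q   A^T ] [ x     ]   [-c ]
  [ A    0  ] [ lambda ] = [ b ]

Solving the linear system:
  x*      = (1.375, 0.375)
  lambda* = (1.375)
  f(x*)   = -2.0625

x* = (1.375, 0.375), lambda* = (1.375)


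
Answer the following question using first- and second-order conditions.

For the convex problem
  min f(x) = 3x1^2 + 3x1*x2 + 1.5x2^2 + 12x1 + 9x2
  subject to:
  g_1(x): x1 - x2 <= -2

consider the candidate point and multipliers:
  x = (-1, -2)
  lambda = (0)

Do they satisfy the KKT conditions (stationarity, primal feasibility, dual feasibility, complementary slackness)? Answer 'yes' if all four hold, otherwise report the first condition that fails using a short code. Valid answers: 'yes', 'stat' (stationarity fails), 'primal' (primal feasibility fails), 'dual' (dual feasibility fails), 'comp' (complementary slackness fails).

Gradient of f: grad f(x) = Q x + c = (0, 0)
Constraint values g_i(x) = a_i^T x - b_i:
  g_1((-1, -2)) = 3
Stationarity residual: grad f(x) + sum_i lambda_i a_i = (0, 0)
  -> stationarity OK
Primal feasibility (all g_i <= 0): FAILS
Dual feasibility (all lambda_i >= 0): OK
Complementary slackness (lambda_i * g_i(x) = 0 for all i): OK

Verdict: the first failing condition is primal_feasibility -> primal.

primal


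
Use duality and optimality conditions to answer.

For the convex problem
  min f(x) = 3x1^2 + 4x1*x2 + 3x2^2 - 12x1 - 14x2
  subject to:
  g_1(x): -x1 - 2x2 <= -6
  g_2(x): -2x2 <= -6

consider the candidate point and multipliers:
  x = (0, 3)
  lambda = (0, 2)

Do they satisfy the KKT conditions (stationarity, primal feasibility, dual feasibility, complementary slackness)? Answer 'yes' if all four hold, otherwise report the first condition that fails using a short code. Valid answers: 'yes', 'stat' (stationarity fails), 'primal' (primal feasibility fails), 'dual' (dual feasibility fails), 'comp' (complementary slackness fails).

Gradient of f: grad f(x) = Q x + c = (0, 4)
Constraint values g_i(x) = a_i^T x - b_i:
  g_1((0, 3)) = 0
  g_2((0, 3)) = 0
Stationarity residual: grad f(x) + sum_i lambda_i a_i = (0, 0)
  -> stationarity OK
Primal feasibility (all g_i <= 0): OK
Dual feasibility (all lambda_i >= 0): OK
Complementary slackness (lambda_i * g_i(x) = 0 for all i): OK

Verdict: yes, KKT holds.

yes


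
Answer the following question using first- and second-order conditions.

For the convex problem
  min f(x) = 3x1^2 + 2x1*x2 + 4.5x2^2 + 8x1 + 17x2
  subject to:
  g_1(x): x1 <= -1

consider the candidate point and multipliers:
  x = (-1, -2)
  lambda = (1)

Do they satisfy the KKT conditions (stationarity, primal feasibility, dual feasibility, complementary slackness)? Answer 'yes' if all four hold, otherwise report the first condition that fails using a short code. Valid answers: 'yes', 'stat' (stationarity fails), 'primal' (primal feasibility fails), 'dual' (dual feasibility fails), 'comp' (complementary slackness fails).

Gradient of f: grad f(x) = Q x + c = (-2, -3)
Constraint values g_i(x) = a_i^T x - b_i:
  g_1((-1, -2)) = 0
Stationarity residual: grad f(x) + sum_i lambda_i a_i = (-1, -3)
  -> stationarity FAILS
Primal feasibility (all g_i <= 0): OK
Dual feasibility (all lambda_i >= 0): OK
Complementary slackness (lambda_i * g_i(x) = 0 for all i): OK

Verdict: the first failing condition is stationarity -> stat.

stat


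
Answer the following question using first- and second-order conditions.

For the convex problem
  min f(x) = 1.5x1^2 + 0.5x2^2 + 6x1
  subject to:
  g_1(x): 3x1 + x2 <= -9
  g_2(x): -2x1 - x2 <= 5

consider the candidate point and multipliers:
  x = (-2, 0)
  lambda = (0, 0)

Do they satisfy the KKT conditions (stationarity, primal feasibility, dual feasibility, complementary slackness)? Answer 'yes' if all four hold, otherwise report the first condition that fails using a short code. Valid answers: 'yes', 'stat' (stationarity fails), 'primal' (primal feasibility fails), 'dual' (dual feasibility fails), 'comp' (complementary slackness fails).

Gradient of f: grad f(x) = Q x + c = (0, 0)
Constraint values g_i(x) = a_i^T x - b_i:
  g_1((-2, 0)) = 3
  g_2((-2, 0)) = -1
Stationarity residual: grad f(x) + sum_i lambda_i a_i = (0, 0)
  -> stationarity OK
Primal feasibility (all g_i <= 0): FAILS
Dual feasibility (all lambda_i >= 0): OK
Complementary slackness (lambda_i * g_i(x) = 0 for all i): OK

Verdict: the first failing condition is primal_feasibility -> primal.

primal


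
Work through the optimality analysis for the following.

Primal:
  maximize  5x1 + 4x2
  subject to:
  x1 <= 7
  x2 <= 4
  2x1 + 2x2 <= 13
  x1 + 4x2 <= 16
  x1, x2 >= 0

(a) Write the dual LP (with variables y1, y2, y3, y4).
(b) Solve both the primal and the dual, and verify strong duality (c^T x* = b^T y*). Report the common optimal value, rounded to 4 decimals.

The standard primal-dual pair for 'max c^T x s.t. A x <= b, x >= 0' is:
  Dual:  min b^T y  s.t.  A^T y >= c,  y >= 0.

So the dual LP is:
  minimize  7y1 + 4y2 + 13y3 + 16y4
  subject to:
    y1 + 2y3 + y4 >= 5
    y2 + 2y3 + 4y4 >= 4
    y1, y2, y3, y4 >= 0

Solving the primal: x* = (6.5, 0).
  primal value c^T x* = 32.5.
Solving the dual: y* = (0, 0, 2.5, 0).
  dual value b^T y* = 32.5.
Strong duality: c^T x* = b^T y*. Confirmed.

32.5


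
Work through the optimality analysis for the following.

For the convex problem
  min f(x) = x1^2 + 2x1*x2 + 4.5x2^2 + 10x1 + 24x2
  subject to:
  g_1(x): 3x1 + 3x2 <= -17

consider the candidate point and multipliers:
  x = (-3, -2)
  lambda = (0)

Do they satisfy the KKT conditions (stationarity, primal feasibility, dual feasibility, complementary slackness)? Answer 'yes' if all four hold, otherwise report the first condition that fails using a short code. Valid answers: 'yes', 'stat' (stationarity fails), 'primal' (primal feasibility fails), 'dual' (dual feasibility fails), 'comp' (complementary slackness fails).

Gradient of f: grad f(x) = Q x + c = (0, 0)
Constraint values g_i(x) = a_i^T x - b_i:
  g_1((-3, -2)) = 2
Stationarity residual: grad f(x) + sum_i lambda_i a_i = (0, 0)
  -> stationarity OK
Primal feasibility (all g_i <= 0): FAILS
Dual feasibility (all lambda_i >= 0): OK
Complementary slackness (lambda_i * g_i(x) = 0 for all i): OK

Verdict: the first failing condition is primal_feasibility -> primal.

primal


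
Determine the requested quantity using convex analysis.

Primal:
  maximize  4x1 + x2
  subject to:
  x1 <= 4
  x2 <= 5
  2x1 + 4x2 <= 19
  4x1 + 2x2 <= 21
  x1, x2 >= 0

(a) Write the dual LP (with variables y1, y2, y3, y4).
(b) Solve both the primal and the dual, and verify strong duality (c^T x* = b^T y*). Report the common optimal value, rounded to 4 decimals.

The standard primal-dual pair for 'max c^T x s.t. A x <= b, x >= 0' is:
  Dual:  min b^T y  s.t.  A^T y >= c,  y >= 0.

So the dual LP is:
  minimize  4y1 + 5y2 + 19y3 + 21y4
  subject to:
    y1 + 2y3 + 4y4 >= 4
    y2 + 4y3 + 2y4 >= 1
    y1, y2, y3, y4 >= 0

Solving the primal: x* = (4, 2.5).
  primal value c^T x* = 18.5.
Solving the dual: y* = (2, 0, 0, 0.5).
  dual value b^T y* = 18.5.
Strong duality: c^T x* = b^T y*. Confirmed.

18.5


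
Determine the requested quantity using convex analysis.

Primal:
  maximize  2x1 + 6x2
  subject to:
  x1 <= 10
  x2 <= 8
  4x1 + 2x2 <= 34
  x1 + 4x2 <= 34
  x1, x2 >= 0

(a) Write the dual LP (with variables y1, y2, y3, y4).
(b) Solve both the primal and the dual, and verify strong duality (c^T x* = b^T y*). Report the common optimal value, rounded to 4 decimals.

The standard primal-dual pair for 'max c^T x s.t. A x <= b, x >= 0' is:
  Dual:  min b^T y  s.t.  A^T y >= c,  y >= 0.

So the dual LP is:
  minimize  10y1 + 8y2 + 34y3 + 34y4
  subject to:
    y1 + 4y3 + y4 >= 2
    y2 + 2y3 + 4y4 >= 6
    y1, y2, y3, y4 >= 0

Solving the primal: x* = (4.8571, 7.2857).
  primal value c^T x* = 53.4286.
Solving the dual: y* = (0, 0, 0.1429, 1.4286).
  dual value b^T y* = 53.4286.
Strong duality: c^T x* = b^T y*. Confirmed.

53.4286


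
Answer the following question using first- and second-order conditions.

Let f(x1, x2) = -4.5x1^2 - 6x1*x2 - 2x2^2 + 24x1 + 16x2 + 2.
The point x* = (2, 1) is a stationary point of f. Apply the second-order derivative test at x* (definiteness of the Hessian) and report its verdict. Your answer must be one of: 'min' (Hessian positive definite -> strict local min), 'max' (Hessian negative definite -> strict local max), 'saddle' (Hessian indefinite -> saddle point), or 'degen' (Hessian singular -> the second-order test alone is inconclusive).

Compute the Hessian H = grad^2 f:
  H = [[-9, -6], [-6, -4]]
Verify stationarity: grad f(x*) = H x* + g = (0, 0).
Eigenvalues of H: -13, 0.
H has a zero eigenvalue (singular; negative semidefinite but not definite), so H is neither positive definite, negative definite, nor indefinite. The second-order test alone is inconclusive -> degen.
(Indeed, f is constant along the null direction of H through x*, so x* is not a strict local extremum.)

degen


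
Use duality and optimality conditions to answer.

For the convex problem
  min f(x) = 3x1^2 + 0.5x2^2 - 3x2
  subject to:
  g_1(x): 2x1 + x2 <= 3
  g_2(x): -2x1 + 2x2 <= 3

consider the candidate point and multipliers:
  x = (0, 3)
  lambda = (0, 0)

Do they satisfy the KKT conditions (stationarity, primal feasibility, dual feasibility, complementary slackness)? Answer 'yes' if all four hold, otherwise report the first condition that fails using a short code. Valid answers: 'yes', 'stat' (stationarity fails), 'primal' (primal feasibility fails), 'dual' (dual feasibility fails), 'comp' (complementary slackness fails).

Gradient of f: grad f(x) = Q x + c = (0, 0)
Constraint values g_i(x) = a_i^T x - b_i:
  g_1((0, 3)) = 0
  g_2((0, 3)) = 3
Stationarity residual: grad f(x) + sum_i lambda_i a_i = (0, 0)
  -> stationarity OK
Primal feasibility (all g_i <= 0): FAILS
Dual feasibility (all lambda_i >= 0): OK
Complementary slackness (lambda_i * g_i(x) = 0 for all i): OK

Verdict: the first failing condition is primal_feasibility -> primal.

primal


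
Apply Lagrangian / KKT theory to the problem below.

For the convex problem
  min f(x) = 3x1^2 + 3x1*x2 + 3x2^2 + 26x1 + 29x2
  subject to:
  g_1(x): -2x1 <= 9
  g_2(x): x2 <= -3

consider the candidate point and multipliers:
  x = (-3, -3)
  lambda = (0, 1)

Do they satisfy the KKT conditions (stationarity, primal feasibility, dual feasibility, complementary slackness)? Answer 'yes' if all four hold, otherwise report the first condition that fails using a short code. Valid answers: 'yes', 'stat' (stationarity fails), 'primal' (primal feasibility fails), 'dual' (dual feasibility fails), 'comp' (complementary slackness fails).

Gradient of f: grad f(x) = Q x + c = (-1, 2)
Constraint values g_i(x) = a_i^T x - b_i:
  g_1((-3, -3)) = -3
  g_2((-3, -3)) = 0
Stationarity residual: grad f(x) + sum_i lambda_i a_i = (-1, 3)
  -> stationarity FAILS
Primal feasibility (all g_i <= 0): OK
Dual feasibility (all lambda_i >= 0): OK
Complementary slackness (lambda_i * g_i(x) = 0 for all i): OK

Verdict: the first failing condition is stationarity -> stat.

stat


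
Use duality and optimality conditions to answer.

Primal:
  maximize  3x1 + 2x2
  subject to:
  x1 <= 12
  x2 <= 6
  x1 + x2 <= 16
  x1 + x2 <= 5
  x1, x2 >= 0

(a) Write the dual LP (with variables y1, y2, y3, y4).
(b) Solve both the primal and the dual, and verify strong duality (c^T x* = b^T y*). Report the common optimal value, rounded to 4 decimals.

The standard primal-dual pair for 'max c^T x s.t. A x <= b, x >= 0' is:
  Dual:  min b^T y  s.t.  A^T y >= c,  y >= 0.

So the dual LP is:
  minimize  12y1 + 6y2 + 16y3 + 5y4
  subject to:
    y1 + y3 + y4 >= 3
    y2 + y3 + y4 >= 2
    y1, y2, y3, y4 >= 0

Solving the primal: x* = (5, 0).
  primal value c^T x* = 15.
Solving the dual: y* = (0, 0, 0, 3).
  dual value b^T y* = 15.
Strong duality: c^T x* = b^T y*. Confirmed.

15


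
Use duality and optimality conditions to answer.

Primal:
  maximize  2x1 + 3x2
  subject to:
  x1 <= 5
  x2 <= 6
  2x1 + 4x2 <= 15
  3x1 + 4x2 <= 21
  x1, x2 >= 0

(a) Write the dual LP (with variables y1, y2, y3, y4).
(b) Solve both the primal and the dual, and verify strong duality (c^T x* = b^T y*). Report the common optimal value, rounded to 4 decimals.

The standard primal-dual pair for 'max c^T x s.t. A x <= b, x >= 0' is:
  Dual:  min b^T y  s.t.  A^T y >= c,  y >= 0.

So the dual LP is:
  minimize  5y1 + 6y2 + 15y3 + 21y4
  subject to:
    y1 + 2y3 + 3y4 >= 2
    y2 + 4y3 + 4y4 >= 3
    y1, y2, y3, y4 >= 0

Solving the primal: x* = (5, 1.25).
  primal value c^T x* = 13.75.
Solving the dual: y* = (0.5, 0, 0.75, 0).
  dual value b^T y* = 13.75.
Strong duality: c^T x* = b^T y*. Confirmed.

13.75


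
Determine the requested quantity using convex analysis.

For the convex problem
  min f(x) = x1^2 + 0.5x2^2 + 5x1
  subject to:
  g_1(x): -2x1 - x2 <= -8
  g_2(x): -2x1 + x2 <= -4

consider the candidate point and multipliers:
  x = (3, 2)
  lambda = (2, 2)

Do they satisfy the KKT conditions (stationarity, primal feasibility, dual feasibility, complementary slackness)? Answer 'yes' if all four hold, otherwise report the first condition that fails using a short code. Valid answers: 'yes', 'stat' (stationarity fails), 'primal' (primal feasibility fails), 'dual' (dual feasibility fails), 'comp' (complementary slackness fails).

Gradient of f: grad f(x) = Q x + c = (11, 2)
Constraint values g_i(x) = a_i^T x - b_i:
  g_1((3, 2)) = 0
  g_2((3, 2)) = 0
Stationarity residual: grad f(x) + sum_i lambda_i a_i = (3, 2)
  -> stationarity FAILS
Primal feasibility (all g_i <= 0): OK
Dual feasibility (all lambda_i >= 0): OK
Complementary slackness (lambda_i * g_i(x) = 0 for all i): OK

Verdict: the first failing condition is stationarity -> stat.

stat


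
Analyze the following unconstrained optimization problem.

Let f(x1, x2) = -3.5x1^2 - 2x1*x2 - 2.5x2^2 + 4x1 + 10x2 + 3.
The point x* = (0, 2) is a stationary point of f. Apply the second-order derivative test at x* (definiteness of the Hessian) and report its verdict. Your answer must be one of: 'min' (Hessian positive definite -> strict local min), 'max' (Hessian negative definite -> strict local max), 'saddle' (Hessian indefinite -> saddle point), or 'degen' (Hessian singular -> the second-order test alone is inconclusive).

Compute the Hessian H = grad^2 f:
  H = [[-7, -2], [-2, -5]]
Verify stationarity: grad f(x*) = H x* + g = (0, 0).
Eigenvalues of H: -8.2361, -3.7639.
Both eigenvalues < 0, so H is negative definite -> x* is a strict local max.

max


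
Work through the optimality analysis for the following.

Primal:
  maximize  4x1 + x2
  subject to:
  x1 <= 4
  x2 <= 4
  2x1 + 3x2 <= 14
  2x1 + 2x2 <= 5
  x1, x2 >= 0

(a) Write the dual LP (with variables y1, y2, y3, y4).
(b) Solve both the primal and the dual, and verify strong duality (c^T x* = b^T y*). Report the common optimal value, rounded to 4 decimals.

The standard primal-dual pair for 'max c^T x s.t. A x <= b, x >= 0' is:
  Dual:  min b^T y  s.t.  A^T y >= c,  y >= 0.

So the dual LP is:
  minimize  4y1 + 4y2 + 14y3 + 5y4
  subject to:
    y1 + 2y3 + 2y4 >= 4
    y2 + 3y3 + 2y4 >= 1
    y1, y2, y3, y4 >= 0

Solving the primal: x* = (2.5, 0).
  primal value c^T x* = 10.
Solving the dual: y* = (0, 0, 0, 2).
  dual value b^T y* = 10.
Strong duality: c^T x* = b^T y*. Confirmed.

10


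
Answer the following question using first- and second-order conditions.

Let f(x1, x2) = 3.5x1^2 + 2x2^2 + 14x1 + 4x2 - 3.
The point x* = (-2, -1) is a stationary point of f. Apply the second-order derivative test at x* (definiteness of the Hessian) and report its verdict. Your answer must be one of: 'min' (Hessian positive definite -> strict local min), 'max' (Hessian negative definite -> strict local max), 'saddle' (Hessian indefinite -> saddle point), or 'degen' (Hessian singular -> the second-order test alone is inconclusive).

Compute the Hessian H = grad^2 f:
  H = [[7, 0], [0, 4]]
Verify stationarity: grad f(x*) = H x* + g = (0, 0).
Eigenvalues of H: 4, 7.
Both eigenvalues > 0, so H is positive definite -> x* is a strict local min.

min


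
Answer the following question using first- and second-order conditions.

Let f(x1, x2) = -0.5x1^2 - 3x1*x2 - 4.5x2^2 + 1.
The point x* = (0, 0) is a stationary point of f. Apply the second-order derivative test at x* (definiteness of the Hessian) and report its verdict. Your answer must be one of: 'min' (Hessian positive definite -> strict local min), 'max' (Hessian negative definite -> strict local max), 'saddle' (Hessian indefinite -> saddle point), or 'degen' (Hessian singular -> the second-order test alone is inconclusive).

Compute the Hessian H = grad^2 f:
  H = [[-1, -3], [-3, -9]]
Verify stationarity: grad f(x*) = H x* + g = (0, 0).
Eigenvalues of H: -10, 0.
H has a zero eigenvalue (singular; negative semidefinite but not definite), so H is neither positive definite, negative definite, nor indefinite. The second-order test alone is inconclusive -> degen.
(Indeed, f is constant along the null direction of H through x*, so x* is not a strict local extremum.)

degen


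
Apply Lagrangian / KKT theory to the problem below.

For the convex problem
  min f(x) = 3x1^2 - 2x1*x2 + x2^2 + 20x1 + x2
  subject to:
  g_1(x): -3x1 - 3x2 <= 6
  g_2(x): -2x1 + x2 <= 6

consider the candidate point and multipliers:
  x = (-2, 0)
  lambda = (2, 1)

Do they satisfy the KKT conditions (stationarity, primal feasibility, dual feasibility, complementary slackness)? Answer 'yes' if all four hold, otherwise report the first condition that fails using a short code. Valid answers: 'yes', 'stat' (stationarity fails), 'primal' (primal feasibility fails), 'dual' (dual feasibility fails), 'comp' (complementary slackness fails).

Gradient of f: grad f(x) = Q x + c = (8, 5)
Constraint values g_i(x) = a_i^T x - b_i:
  g_1((-2, 0)) = 0
  g_2((-2, 0)) = -2
Stationarity residual: grad f(x) + sum_i lambda_i a_i = (0, 0)
  -> stationarity OK
Primal feasibility (all g_i <= 0): OK
Dual feasibility (all lambda_i >= 0): OK
Complementary slackness (lambda_i * g_i(x) = 0 for all i): FAILS

Verdict: the first failing condition is complementary_slackness -> comp.

comp


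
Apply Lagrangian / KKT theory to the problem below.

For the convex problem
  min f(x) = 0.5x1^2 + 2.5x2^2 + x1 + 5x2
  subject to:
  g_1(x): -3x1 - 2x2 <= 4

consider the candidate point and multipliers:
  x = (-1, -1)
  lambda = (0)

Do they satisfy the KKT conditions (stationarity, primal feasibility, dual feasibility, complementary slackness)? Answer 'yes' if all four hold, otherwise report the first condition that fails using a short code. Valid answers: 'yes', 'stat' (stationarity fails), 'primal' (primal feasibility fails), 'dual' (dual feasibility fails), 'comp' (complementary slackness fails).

Gradient of f: grad f(x) = Q x + c = (0, 0)
Constraint values g_i(x) = a_i^T x - b_i:
  g_1((-1, -1)) = 1
Stationarity residual: grad f(x) + sum_i lambda_i a_i = (0, 0)
  -> stationarity OK
Primal feasibility (all g_i <= 0): FAILS
Dual feasibility (all lambda_i >= 0): OK
Complementary slackness (lambda_i * g_i(x) = 0 for all i): OK

Verdict: the first failing condition is primal_feasibility -> primal.

primal


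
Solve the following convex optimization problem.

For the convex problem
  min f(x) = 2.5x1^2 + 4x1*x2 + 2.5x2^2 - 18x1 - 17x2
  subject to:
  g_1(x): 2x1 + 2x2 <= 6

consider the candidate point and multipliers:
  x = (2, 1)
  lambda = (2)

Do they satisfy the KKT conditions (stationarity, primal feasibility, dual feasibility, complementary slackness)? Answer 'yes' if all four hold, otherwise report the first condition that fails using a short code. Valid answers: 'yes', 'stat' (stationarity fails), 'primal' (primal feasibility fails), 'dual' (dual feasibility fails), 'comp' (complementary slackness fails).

Gradient of f: grad f(x) = Q x + c = (-4, -4)
Constraint values g_i(x) = a_i^T x - b_i:
  g_1((2, 1)) = 0
Stationarity residual: grad f(x) + sum_i lambda_i a_i = (0, 0)
  -> stationarity OK
Primal feasibility (all g_i <= 0): OK
Dual feasibility (all lambda_i >= 0): OK
Complementary slackness (lambda_i * g_i(x) = 0 for all i): OK

Verdict: yes, KKT holds.

yes


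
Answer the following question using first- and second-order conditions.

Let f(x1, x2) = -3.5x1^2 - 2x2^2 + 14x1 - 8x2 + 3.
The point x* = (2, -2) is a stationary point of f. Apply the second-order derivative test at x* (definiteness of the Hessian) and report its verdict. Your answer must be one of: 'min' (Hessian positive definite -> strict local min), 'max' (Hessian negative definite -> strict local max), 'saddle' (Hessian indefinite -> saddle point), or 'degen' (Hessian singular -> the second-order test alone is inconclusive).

Compute the Hessian H = grad^2 f:
  H = [[-7, 0], [0, -4]]
Verify stationarity: grad f(x*) = H x* + g = (0, 0).
Eigenvalues of H: -7, -4.
Both eigenvalues < 0, so H is negative definite -> x* is a strict local max.

max


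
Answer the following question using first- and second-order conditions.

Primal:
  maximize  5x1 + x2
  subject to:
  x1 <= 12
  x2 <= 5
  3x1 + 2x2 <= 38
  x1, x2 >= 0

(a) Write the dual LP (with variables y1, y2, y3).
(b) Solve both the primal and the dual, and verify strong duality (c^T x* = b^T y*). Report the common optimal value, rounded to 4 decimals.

The standard primal-dual pair for 'max c^T x s.t. A x <= b, x >= 0' is:
  Dual:  min b^T y  s.t.  A^T y >= c,  y >= 0.

So the dual LP is:
  minimize  12y1 + 5y2 + 38y3
  subject to:
    y1 + 3y3 >= 5
    y2 + 2y3 >= 1
    y1, y2, y3 >= 0

Solving the primal: x* = (12, 1).
  primal value c^T x* = 61.
Solving the dual: y* = (3.5, 0, 0.5).
  dual value b^T y* = 61.
Strong duality: c^T x* = b^T y*. Confirmed.

61


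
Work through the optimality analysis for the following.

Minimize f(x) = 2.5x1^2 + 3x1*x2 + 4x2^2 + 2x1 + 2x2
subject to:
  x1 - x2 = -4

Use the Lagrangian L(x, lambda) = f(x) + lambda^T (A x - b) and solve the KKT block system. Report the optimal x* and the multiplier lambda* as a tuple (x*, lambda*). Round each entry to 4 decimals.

Form the Lagrangian:
  L(x, lambda) = (1/2) x^T Q x + c^T x + lambda^T (A x - b)
Stationarity (grad_x L = 0): Q x + c + A^T lambda = 0.
Primal feasibility: A x = b.

This gives the KKT block system:
  [ Q   A^T ] [ x     ]   [-c ]
  [ A    0  ] [ lambda ] = [ b ]

Solving the linear system:
  x*      = (-2.5263, 1.4737)
  lambda* = (6.2105)
  f(x*)   = 11.3684

x* = (-2.5263, 1.4737), lambda* = (6.2105)
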